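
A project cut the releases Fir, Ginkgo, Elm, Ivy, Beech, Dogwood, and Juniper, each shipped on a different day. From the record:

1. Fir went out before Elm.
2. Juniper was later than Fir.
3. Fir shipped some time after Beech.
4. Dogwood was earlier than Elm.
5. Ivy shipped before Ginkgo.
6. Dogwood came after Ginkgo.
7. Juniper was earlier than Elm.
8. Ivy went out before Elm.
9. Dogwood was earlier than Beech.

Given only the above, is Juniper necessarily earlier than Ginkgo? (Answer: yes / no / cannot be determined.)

Tracing the constraints gives Ginkgo → Dogwood → Beech → Fir → Juniper, so Ginkgo must come before Juniper.
That means Juniper cannot be before Ginkgo.

no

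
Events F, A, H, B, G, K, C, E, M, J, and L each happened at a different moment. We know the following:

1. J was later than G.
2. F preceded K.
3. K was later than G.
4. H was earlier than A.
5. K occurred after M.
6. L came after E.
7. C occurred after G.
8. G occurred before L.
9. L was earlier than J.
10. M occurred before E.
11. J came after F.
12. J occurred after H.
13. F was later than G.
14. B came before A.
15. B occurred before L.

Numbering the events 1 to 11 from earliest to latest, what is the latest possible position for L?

10

L must come before J — 1 event forced after it.
Everything else can be placed before L in some valid order, so L can sit as late as position 11 − 1 = 10.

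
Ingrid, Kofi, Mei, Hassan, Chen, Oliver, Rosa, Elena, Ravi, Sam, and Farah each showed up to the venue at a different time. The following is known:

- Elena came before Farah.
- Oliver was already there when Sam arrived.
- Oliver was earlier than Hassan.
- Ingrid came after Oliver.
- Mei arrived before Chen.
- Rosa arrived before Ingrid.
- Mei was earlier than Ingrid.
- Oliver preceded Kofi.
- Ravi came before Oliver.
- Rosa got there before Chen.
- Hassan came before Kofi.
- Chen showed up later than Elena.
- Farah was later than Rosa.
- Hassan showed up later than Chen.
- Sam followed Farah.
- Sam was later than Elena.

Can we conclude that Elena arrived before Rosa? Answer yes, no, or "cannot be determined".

cannot be determined

No chain of stated constraints runs from Elena to Rosa, and none runs from Rosa to Elena either.
So the relative order of Elena and Rosa is not fixed by the given facts.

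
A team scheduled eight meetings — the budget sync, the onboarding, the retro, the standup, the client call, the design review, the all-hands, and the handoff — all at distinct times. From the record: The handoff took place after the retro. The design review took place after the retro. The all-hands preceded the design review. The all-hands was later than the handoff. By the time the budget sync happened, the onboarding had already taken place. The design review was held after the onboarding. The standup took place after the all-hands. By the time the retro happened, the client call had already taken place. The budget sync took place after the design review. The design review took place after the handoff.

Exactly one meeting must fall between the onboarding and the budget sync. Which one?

Tracing the constraints gives the onboarding → the design review → the budget sync, so the design review sits after the onboarding and before the budget sync.
No other meeting is forced both after the onboarding and before the budget sync.

the design review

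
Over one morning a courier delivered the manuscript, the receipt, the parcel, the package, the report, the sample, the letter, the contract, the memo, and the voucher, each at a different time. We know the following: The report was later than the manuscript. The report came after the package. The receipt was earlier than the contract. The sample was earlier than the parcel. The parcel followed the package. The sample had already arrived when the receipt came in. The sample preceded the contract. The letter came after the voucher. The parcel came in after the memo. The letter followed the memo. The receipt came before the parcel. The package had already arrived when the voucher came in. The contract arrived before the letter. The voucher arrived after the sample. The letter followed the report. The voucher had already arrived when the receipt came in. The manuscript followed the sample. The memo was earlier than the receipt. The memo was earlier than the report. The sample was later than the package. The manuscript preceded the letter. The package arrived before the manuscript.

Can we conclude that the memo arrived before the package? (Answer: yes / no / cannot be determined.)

cannot be determined

No chain of stated constraints runs from the memo to the package, and none runs from the package to the memo either.
So the relative order of the memo and the package is not fixed by the given facts.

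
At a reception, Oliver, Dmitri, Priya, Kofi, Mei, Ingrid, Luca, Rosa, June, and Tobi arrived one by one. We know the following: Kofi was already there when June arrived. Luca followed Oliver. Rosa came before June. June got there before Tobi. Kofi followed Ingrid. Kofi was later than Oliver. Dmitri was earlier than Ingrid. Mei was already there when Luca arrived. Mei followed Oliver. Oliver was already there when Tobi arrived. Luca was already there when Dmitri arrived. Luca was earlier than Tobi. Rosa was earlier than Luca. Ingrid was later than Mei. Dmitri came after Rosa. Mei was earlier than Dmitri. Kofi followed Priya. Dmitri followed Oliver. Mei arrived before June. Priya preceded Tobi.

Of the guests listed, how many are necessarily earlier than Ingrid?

5

Directly stated before Ingrid: Dmitri and Mei.
Luca reaches Ingrid via Luca → Dmitri → Ingrid.
Oliver reaches Ingrid via Oliver → Dmitri → Ingrid.
Rosa reaches Ingrid via Rosa → Dmitri → Ingrid.
That's Dmitri, Luca, Mei, Oliver, and Rosa — 5 in all.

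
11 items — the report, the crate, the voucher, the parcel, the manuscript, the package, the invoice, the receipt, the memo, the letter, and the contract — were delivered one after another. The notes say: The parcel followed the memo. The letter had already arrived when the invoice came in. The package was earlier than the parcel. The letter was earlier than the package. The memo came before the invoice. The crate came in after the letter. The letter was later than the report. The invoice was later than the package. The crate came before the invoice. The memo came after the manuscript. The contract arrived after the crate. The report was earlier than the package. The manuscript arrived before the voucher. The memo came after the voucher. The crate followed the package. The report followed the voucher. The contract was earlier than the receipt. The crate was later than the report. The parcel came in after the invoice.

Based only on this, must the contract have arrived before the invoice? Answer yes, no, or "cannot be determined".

cannot be determined

No chain of stated constraints runs from the contract to the invoice, and none runs from the invoice to the contract either.
So the relative order of the contract and the invoice is not fixed by the given facts.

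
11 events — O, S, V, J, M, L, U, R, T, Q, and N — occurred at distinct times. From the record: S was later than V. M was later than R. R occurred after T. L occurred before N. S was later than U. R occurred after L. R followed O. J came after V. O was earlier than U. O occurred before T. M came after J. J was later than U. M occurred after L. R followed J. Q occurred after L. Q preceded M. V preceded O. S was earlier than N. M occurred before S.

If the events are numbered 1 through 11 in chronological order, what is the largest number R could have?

8

R must come before M, N, and S — 3 events forced after it.
Everything else can be placed before R in some valid order, so R can sit as late as position 11 − 3 = 8.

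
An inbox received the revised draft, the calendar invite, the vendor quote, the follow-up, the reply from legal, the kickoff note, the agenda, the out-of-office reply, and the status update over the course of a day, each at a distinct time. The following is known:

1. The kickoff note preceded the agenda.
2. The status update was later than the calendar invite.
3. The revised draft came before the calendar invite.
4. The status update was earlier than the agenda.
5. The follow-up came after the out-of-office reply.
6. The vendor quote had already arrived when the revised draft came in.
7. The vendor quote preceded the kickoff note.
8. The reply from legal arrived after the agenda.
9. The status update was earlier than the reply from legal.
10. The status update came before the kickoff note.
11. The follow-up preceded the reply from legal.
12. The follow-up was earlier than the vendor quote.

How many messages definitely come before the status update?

Directly stated before the status update: the calendar invite.
The follow-up reaches the status update via the follow-up → the vendor quote → the revised draft → the calendar invite → the status update.
The out-of-office reply reaches the status update via the out-of-office reply → the follow-up → the vendor quote → the revised draft → the calendar invite → the status update.
The revised draft reaches the status update via the revised draft → the calendar invite → the status update.
Likewise the vendor quote reaches the status update by chaining the stated constraints.
No chain forces the agenda (or any of the others) ahead of the status update.
That's the calendar invite, the follow-up, the out-of-office reply, the revised draft, and the vendor quote — 5 in all.

5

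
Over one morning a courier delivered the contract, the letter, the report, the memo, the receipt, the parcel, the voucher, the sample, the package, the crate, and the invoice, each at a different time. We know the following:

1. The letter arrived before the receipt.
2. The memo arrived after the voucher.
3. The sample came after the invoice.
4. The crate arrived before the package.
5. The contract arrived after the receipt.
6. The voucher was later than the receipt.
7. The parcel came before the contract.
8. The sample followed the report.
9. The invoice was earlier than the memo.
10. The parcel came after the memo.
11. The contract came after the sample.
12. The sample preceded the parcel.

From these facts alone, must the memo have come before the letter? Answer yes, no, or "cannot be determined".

no

Tracing the constraints gives the letter → the receipt → the voucher → the memo, so the letter must come before the memo.
That means the memo cannot be before the letter.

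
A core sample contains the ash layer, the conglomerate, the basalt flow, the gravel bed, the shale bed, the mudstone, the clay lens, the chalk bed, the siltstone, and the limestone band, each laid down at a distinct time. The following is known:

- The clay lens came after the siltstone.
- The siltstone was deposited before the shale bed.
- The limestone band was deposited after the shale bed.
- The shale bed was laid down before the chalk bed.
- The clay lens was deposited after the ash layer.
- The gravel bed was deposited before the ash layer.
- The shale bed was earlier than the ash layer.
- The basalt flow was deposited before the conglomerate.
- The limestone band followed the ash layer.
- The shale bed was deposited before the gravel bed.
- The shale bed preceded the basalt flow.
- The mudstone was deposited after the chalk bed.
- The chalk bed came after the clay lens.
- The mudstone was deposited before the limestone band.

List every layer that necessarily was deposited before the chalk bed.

the ash layer, the clay lens, the gravel bed, the shale bed, the siltstone

Directly stated before the chalk bed: the clay lens and the shale bed.
The ash layer reaches the chalk bed via the ash layer → the clay lens → the chalk bed.
The gravel bed reaches the chalk bed via the gravel bed → the ash layer → the clay lens → the chalk bed.
The siltstone reaches the chalk bed via the siltstone → the clay lens → the chalk bed.
No chain forces the conglomerate (or any of the others) ahead of the chalk bed.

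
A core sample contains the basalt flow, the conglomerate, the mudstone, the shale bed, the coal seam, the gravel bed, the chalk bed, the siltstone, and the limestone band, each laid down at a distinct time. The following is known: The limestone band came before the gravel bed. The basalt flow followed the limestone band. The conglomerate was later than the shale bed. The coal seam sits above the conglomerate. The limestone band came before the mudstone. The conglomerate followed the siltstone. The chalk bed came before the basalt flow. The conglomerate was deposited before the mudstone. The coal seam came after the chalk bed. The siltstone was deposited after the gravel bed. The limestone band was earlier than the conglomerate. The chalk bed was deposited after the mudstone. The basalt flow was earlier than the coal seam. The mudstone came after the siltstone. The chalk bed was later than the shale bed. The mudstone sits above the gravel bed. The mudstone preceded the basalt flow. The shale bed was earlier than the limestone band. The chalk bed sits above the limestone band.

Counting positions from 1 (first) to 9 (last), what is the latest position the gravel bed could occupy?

3

The gravel bed must come before the basalt flow, the chalk bed, the coal seam, the conglomerate, the mudstone, and the siltstone — 6 layers forced after it.
Everything else can be placed before the gravel bed in some valid order, so the gravel bed can sit as late as position 9 − 6 = 3.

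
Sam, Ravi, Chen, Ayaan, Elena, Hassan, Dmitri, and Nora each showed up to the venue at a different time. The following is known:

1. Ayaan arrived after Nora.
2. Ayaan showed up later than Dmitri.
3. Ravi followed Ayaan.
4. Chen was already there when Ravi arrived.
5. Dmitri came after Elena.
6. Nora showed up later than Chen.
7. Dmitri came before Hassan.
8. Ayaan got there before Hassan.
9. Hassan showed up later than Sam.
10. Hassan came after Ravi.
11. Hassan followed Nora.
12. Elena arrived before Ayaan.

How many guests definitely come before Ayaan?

Directly stated before Ayaan: Dmitri, Elena, and Nora.
Chen reaches Ayaan via Chen → Nora → Ayaan.
That's Chen, Dmitri, Elena, and Nora — 4 in all.

4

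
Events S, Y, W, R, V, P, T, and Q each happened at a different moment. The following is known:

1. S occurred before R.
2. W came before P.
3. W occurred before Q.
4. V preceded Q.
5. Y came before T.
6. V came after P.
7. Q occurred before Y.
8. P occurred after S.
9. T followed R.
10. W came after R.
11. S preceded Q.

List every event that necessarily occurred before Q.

Directly stated before Q: S, V, and W.
P reaches Q via P → V → Q.
R reaches Q via R → W → Q.
No chain forces T (or any of the others) ahead of Q.

P, R, S, V, W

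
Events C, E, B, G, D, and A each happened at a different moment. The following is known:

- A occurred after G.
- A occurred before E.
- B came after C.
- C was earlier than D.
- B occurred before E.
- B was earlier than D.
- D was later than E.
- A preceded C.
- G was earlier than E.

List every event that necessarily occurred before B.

A, C, G

Directly stated before B: C.
A reaches B via A → C → B.
G reaches B via G → A → C → B.
No chain forces D (or any of the others) ahead of B.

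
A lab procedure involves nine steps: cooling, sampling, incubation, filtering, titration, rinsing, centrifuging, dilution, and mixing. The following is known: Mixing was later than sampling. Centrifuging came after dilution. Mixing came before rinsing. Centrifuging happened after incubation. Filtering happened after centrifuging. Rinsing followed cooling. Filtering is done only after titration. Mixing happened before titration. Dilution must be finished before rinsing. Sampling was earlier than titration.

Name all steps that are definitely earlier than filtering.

centrifuging, dilution, incubation, mixing, sampling, titration

Directly stated before filtering: centrifuging and titration.
Dilution reaches filtering via dilution → centrifuging → filtering.
Incubation reaches filtering via incubation → centrifuging → filtering.
Mixing reaches filtering via mixing → titration → filtering.
Likewise sampling reaches filtering by chaining the stated constraints.
No chain forces rinsing (or any of the others) ahead of filtering.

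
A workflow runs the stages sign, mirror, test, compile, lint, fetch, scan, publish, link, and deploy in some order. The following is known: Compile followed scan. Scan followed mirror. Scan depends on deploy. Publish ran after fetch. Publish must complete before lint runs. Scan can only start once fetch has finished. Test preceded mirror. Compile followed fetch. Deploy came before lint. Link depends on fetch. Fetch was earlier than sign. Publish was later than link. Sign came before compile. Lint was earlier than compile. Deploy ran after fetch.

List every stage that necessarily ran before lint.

Directly stated before lint: deploy and publish.
Fetch reaches lint via fetch → deploy → lint.
Link reaches lint via link → publish → lint.

deploy, fetch, link, publish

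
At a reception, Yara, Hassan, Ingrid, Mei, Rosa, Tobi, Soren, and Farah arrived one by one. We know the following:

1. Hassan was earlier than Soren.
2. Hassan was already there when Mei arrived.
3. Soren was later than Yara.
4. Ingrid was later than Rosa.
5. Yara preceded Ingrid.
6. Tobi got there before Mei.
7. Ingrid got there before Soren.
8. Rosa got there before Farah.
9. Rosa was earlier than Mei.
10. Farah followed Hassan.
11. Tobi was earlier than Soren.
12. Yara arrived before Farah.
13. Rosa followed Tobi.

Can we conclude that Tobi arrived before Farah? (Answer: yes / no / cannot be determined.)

yes

Chain the constraints: Tobi → Rosa → Farah. Each link is directly stated, so Tobi comes before Farah.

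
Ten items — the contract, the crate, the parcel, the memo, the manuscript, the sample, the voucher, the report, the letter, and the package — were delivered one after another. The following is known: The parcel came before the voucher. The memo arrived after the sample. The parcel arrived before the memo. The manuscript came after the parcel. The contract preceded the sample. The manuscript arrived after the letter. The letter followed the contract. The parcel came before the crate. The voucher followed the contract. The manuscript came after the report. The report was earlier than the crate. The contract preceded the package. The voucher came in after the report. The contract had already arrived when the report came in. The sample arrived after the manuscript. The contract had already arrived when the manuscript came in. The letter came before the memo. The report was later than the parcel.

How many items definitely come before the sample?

Directly stated before the sample: the contract and the manuscript.
The letter reaches the sample via the letter → the manuscript → the sample.
The parcel reaches the sample via the parcel → the manuscript → the sample.
The report reaches the sample via the report → the manuscript → the sample.
No chain forces the package (or any of the others) ahead of the sample.
That's the contract, the letter, the manuscript, the parcel, and the report — 5 in all.

5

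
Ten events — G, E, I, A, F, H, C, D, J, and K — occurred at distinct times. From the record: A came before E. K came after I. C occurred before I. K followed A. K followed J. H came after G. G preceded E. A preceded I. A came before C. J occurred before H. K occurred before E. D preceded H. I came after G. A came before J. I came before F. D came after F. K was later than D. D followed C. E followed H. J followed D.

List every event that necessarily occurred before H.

A, C, D, F, G, I, J

Directly stated before H: D, G, and J.
A reaches H via A → J → H.
C reaches H via C → D → H.
F reaches H via F → D → H.
Likewise I reaches H by chaining the stated constraints.
No chain forces E (or any of the others) ahead of H.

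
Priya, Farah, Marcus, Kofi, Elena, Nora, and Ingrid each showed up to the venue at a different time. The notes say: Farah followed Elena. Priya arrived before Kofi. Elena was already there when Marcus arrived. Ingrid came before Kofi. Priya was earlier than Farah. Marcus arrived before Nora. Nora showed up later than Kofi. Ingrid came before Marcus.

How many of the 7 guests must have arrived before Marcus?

Directly stated before Marcus: Elena and Ingrid.
That's Elena and Ingrid — 2 in all.

2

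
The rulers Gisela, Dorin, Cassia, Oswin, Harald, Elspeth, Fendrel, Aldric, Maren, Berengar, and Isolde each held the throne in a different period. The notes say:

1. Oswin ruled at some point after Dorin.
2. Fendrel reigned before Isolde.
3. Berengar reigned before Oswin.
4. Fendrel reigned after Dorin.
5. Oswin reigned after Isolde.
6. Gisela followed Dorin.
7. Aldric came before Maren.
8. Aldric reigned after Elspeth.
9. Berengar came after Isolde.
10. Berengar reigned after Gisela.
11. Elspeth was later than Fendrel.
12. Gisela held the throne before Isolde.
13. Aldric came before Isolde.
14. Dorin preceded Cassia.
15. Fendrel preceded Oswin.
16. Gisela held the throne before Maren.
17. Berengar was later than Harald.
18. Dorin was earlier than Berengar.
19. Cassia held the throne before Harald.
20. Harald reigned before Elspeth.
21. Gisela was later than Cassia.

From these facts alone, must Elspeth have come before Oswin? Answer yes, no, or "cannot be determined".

yes

Chain the constraints: Elspeth → Aldric → Isolde → Oswin. Each link is directly stated, so Elspeth comes before Oswin.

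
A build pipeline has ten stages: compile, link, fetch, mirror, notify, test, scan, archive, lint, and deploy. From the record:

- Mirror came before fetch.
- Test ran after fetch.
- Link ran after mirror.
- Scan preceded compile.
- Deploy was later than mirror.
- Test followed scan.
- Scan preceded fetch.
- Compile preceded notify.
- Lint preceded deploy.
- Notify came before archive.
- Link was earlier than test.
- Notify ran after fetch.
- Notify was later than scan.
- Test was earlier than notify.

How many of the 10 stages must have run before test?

Directly stated before test: fetch, link, and scan.
Mirror reaches test via mirror → fetch → test.
No chain forces archive (or any of the others) ahead of test.
That's fetch, link, mirror, and scan — 4 in all.

4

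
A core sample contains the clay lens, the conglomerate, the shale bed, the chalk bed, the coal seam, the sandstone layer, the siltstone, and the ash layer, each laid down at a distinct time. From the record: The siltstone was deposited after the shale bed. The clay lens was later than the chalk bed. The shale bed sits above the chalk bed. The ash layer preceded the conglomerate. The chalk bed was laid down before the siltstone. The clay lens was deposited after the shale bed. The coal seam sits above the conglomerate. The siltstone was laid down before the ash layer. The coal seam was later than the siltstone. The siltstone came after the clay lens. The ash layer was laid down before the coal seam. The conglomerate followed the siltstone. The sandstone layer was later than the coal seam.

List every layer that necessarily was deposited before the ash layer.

the chalk bed, the clay lens, the shale bed, the siltstone

Directly stated before the ash layer: the siltstone.
The chalk bed reaches the ash layer via the chalk bed → the siltstone → the ash layer.
The clay lens reaches the ash layer via the clay lens → the siltstone → the ash layer.
The shale bed reaches the ash layer via the shale bed → the siltstone → the ash layer.
No chain forces the coal seam (or any of the others) ahead of the ash layer.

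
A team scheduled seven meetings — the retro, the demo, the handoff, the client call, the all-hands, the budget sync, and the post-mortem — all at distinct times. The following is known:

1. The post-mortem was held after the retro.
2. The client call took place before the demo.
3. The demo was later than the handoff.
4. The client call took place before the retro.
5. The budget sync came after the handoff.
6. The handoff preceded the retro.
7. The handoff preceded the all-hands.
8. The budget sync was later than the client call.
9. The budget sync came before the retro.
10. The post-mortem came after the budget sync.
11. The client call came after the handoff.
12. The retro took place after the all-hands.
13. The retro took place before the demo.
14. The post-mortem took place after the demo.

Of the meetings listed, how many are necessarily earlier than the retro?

Directly stated before the retro: the all-hands, the budget sync, the client call, and the handoff.
That's the all-hands, the budget sync, the client call, and the handoff — 4 in all.

4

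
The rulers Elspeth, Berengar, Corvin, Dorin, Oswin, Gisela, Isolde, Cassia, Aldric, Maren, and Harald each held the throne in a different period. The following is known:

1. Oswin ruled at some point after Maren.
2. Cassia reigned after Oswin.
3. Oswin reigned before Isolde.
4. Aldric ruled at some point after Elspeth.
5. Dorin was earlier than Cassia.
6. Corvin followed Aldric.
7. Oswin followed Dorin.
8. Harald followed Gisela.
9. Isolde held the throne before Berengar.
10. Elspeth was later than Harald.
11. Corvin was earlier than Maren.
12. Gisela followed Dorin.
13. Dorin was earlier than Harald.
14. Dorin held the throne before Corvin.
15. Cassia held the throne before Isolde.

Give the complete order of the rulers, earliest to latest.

The constraints fix every adjacent pair, so only one ordering works:
Dorin → Gisela → Harald → Elspeth → Aldric → Corvin → Maren → Oswin → Cassia → Isolde → Berengar.

Dorin, Gisela, Harald, Elspeth, Aldric, Corvin, Maren, Oswin, Cassia, Isolde, Berengar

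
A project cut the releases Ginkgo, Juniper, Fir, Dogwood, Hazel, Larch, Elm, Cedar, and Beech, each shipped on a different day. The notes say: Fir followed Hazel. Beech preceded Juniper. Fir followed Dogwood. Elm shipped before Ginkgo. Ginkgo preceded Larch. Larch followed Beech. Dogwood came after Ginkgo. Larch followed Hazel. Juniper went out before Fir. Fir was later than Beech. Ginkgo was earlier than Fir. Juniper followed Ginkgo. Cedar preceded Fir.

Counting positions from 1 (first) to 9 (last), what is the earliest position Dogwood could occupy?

Elm and Ginkgo must both come before Dogwood — 2 forced predecessors.
Nothing else is forced ahead of Dogwood, so its earliest slot is position 2 + 1 = 3.

3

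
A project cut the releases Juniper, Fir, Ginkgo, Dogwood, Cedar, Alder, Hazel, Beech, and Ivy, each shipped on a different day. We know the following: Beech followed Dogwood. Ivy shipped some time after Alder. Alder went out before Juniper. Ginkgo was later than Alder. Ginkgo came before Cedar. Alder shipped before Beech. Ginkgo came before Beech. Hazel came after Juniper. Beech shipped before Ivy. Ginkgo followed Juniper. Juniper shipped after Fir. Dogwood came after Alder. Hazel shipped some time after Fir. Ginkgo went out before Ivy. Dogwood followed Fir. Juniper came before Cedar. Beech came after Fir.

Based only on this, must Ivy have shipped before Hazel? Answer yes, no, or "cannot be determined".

cannot be determined

No chain of stated constraints runs from Ivy to Hazel, and none runs from Hazel to Ivy either.
So the relative order of Ivy and Hazel is not fixed by the given facts.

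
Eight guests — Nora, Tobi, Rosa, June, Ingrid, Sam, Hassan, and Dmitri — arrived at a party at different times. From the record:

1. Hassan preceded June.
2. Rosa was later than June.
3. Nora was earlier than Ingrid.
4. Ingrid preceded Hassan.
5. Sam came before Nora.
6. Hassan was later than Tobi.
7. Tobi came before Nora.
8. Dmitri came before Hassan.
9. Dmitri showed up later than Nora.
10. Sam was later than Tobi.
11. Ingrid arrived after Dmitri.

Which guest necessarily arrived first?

Tobi has a chain of constraints placing them before every other guest, so Tobi must be first.

Tobi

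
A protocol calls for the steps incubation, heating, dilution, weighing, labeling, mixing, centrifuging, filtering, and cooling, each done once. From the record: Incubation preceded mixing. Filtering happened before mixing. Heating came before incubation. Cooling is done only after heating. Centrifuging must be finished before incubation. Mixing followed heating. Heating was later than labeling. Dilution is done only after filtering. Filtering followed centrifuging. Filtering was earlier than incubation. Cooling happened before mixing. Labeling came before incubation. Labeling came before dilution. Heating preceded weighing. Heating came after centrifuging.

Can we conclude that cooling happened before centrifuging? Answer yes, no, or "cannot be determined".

Tracing the constraints gives centrifuging → heating → cooling, so centrifuging must come before cooling.
That means cooling cannot be before centrifuging.

no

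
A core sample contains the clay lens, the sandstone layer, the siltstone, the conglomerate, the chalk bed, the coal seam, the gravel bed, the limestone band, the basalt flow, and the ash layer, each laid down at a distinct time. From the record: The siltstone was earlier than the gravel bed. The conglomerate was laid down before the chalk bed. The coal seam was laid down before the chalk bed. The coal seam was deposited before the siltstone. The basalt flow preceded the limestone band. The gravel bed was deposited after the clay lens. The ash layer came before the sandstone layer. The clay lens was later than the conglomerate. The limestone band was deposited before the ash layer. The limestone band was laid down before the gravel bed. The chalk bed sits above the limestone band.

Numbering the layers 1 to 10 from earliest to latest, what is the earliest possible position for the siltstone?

2

The coal seam must come before the siltstone — 1 forced predecessor.
Nothing else is forced ahead of the siltstone, so its earliest slot is position 1 + 1 = 2.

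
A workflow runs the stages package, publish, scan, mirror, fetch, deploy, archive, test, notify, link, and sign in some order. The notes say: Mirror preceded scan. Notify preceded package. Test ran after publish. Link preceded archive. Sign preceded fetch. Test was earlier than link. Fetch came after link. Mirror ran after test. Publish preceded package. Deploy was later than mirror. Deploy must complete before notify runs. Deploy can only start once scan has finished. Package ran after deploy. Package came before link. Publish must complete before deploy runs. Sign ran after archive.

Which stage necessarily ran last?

fetch

Every other stage has a chain of constraints placing it before fetch, so fetch is last.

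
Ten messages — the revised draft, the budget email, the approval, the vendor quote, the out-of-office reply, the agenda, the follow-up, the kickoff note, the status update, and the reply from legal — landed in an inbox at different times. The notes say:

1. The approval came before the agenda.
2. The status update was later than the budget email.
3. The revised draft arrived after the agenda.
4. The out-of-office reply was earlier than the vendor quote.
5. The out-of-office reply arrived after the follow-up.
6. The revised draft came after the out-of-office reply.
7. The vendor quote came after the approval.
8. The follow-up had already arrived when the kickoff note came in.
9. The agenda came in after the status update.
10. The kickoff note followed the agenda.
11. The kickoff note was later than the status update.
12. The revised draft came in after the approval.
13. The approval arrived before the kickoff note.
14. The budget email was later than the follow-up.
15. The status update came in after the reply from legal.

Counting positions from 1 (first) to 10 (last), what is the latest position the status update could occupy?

The status update must come before the agenda, the kickoff note, and the revised draft — 3 messages forced after it.
Everything else can be placed before the status update in some valid order, so the status update can sit as late as position 10 − 3 = 7.

7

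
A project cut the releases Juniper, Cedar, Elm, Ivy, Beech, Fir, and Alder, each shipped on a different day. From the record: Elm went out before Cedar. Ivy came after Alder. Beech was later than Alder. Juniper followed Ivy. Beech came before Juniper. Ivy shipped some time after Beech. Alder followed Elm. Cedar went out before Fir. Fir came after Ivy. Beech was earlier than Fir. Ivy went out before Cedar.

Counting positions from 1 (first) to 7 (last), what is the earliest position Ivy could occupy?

4

Alder, Beech, and Elm must all come before Ivy — 3 forced predecessors.
Nothing else is forced ahead of Ivy, so its earliest slot is position 3 + 1 = 4.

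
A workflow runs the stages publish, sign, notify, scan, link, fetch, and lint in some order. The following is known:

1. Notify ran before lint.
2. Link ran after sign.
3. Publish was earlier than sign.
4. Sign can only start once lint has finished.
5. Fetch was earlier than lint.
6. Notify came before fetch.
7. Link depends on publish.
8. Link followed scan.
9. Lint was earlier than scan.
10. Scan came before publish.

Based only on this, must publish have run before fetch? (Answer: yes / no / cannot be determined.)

no

Tracing the constraints gives fetch → lint → scan → publish, so fetch must come before publish.
That means publish cannot be before fetch.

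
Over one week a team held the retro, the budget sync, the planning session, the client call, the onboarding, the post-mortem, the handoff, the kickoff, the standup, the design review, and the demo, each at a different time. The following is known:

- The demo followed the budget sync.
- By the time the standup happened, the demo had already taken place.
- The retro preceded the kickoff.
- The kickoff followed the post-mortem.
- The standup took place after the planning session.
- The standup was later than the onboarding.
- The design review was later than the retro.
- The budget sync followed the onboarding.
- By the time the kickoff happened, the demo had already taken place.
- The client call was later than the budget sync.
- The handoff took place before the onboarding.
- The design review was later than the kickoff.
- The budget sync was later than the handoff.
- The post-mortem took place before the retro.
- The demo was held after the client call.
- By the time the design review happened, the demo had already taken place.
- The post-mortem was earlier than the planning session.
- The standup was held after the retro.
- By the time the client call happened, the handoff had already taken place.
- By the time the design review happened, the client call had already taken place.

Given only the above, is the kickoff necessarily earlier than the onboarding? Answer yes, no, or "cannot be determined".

Tracing the constraints gives the onboarding → the budget sync → the demo → the kickoff, so the onboarding must come before the kickoff.
That means the kickoff cannot be before the onboarding.

no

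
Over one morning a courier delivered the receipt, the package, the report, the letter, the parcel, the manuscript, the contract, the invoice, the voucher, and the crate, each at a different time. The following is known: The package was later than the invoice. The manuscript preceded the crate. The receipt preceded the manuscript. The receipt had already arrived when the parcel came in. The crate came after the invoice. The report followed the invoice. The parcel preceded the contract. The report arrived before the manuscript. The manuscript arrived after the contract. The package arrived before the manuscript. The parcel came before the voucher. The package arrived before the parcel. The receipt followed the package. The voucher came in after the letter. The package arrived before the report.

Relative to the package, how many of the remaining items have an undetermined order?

Forced before the package: the invoice; forced after the package: the contract, the crate, the manuscript, the parcel, the receipt, the report, and the voucher.
That leaves the letter with no forced order relative to the package — 1.

1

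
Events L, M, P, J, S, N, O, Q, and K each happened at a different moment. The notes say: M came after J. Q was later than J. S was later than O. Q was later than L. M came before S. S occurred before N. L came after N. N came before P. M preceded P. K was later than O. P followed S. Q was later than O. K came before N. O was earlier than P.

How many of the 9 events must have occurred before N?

5

Directly stated before N: K and S.
J reaches N via J → M → S → N.
M reaches N via M → S → N.
O reaches N via O → K → N.
No chain forces P (or any of the others) ahead of N.
That's J, K, M, O, and S — 5 in all.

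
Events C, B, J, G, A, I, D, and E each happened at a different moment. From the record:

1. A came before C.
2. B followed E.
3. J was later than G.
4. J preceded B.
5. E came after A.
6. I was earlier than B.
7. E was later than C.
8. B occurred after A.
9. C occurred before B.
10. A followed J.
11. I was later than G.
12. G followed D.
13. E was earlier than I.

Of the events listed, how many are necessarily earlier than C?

Directly stated before C: A.
D reaches C via D → G → J → A → C.
G reaches C via G → J → A → C.
J reaches C via J → A → C.
That's A, D, G, and J — 4 in all.

4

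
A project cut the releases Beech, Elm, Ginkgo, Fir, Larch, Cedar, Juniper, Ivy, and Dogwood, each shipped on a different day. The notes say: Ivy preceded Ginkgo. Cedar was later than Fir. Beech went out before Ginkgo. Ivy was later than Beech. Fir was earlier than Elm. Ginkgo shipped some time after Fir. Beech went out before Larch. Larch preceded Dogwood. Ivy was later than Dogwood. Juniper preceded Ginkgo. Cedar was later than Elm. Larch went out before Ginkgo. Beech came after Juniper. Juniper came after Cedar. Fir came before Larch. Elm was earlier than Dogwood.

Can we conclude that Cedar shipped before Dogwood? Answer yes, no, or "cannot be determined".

yes

Chain the constraints: Cedar → Juniper → Beech → Larch → Dogwood. Each link is directly stated, so Cedar comes before Dogwood.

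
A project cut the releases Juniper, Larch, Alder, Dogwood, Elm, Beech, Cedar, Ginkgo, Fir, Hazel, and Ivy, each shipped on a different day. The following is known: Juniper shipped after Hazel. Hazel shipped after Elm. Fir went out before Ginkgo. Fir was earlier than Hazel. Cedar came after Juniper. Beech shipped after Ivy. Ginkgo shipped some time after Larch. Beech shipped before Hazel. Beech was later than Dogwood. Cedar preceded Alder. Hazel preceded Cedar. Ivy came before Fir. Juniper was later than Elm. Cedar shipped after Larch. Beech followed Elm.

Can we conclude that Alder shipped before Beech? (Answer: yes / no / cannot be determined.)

Tracing the constraints gives Beech → Hazel → Cedar → Alder, so Beech must come before Alder.
That means Alder cannot be before Beech.

no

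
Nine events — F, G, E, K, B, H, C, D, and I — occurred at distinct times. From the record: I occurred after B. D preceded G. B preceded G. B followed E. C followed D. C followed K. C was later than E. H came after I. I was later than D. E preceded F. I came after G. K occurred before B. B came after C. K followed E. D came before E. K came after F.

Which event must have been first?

D

D has a chain of constraints placing it before every other event, so D must be first.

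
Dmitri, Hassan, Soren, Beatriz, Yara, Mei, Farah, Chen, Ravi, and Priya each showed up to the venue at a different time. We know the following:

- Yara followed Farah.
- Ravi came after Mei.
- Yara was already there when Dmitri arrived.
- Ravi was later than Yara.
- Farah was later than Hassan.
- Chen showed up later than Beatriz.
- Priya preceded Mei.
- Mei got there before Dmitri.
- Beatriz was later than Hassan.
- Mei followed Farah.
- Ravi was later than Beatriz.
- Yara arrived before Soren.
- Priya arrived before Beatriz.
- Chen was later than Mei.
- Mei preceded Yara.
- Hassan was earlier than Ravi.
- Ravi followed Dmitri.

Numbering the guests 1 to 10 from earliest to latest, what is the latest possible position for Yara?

Yara must come before Dmitri, Ravi, and Soren — 3 guests forced after them.
Everything else can be placed before Yara in some valid order, so Yara can sit as late as position 10 − 3 = 7.

7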